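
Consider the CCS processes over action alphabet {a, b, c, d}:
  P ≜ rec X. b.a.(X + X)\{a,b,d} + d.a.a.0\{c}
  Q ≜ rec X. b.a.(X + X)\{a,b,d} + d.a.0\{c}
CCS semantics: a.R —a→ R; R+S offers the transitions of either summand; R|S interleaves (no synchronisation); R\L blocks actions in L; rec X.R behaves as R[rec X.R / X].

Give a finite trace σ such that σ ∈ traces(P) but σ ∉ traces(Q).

Reachable graph of P (6 states):
  u0 = rec X. b.a.(X + X)\{a,b,d} + d.a.a.0\{c} | --b--▸ u1, --d--▸ u2
  u1 = a.((rec X. b.a.(X + X)\{a,b,d} + d.a.a.0\{c}) + (rec X. b.a.(X + X)\{a,b,d} + d.a.a.0\{c}))\{a,b,d} | --a--▸ u3
  u2 = a.a.0\{c} | --a--▸ u4
  u3 = ((rec X. b.a.(X + X)\{a,b,d} + d.a.a.0\{c}) + (rec X. b.a.(X + X)\{a,b,d} + d.a.a.0\{c}))\{a,b,d} | (no moves)
  u4 = a.0\{c} | --a--▸ u5
  u5 = 0\{c} | (no moves)
Reachable graph of Q (5 states):
  v0 = rec X. b.a.(X + X)\{a,b,d} + d.a.0\{c} | --b--▸ v1, --d--▸ v2
  v1 = a.((rec X. b.a.(X + X)\{a,b,d} + d.a.0\{c}) + (rec X. b.a.(X + X)\{a,b,d} + d.a.0\{c}))\{a,b,d} | --a--▸ v3
  v2 = a.0\{c} | --a--▸ v4
  v3 = ((rec X. b.a.(X + X)\{a,b,d} + d.a.0\{c}) + (rec X. b.a.(X + X)\{a,b,d} + d.a.0\{c}))\{a,b,d} | (no moves)
  v4 = 0\{c} | (no moves)
Executing daa from P (initial set {u0}):
  step 1 (d): {u2}
  step 2 (a): {u4}
  step 3 (a): {u5}
  P completes σ.
Executing daa from Q (initial set {v0}):
  step 1 (d): {v2}
  step 2 (a): {v4}
  step 3 (a): no successor for Q

daa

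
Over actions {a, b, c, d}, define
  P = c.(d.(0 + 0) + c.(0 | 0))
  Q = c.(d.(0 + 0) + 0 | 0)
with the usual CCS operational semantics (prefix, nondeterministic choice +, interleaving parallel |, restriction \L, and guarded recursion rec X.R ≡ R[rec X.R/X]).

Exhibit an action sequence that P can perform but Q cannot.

LTS(P): 4 reachable states
  s0 = c.(d.(0 + 0) + c.(0 | 0)) ⊢ =c=> s1
  s1 = d.(0 + 0) + c.(0 | 0) ⊢ =c=> s2, =d=> s3
  s2 = 0 | 0 ⊢ (no moves)
  s3 = 0 + 0 ⊢ (no moves)
LTS(Q): 3 reachable states
  t0 = c.(d.(0 + 0) + 0 | 0) ⊢ =c=> t1
  t1 = d.(0 + 0) + 0 | 0 ⊢ =d=> t2
  t2 = 0 + 0 ⊢ (no moves)
Executing cc from P (initial set {s0}):
  after c @ step 1: {s1}
  after c @ step 2: {s2}
  ✓ P
Executing cc from Q (initial set {t0}):
  after c @ step 1: {t1}
  after c @ step 2: ∅  — Q cannot continue

cc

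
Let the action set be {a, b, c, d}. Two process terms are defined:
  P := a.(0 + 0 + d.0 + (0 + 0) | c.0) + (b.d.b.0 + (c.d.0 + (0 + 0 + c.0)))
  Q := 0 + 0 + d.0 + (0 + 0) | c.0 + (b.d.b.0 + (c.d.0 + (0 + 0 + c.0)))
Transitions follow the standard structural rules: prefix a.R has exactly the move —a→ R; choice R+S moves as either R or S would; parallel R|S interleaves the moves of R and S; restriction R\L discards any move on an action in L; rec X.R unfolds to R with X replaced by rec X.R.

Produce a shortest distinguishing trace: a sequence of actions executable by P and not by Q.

LTS(P): 7 reachable states
  u0 = a.(0 + 0 + d.0 + (0 + 0) | c.0) + (b.d.b.0 + (c.d.0 + (0 + 0 + c.0))) ⊢ —a→ u1, —b→ u2, —c→ u3, —c→ u4
  u1 = 0 + 0 + d.0 + (0 + 0) | c.0 ⊢ —c→ u5, —d→ u3
  u2 = d.b.0 ⊢ —d→ u6
  u3 = 0 ⊢ (no moves)
  u4 = d.0 ⊢ —d→ u3
  u5 = (0 + 0) | 0 ⊢ (no moves)
  u6 = b.0 ⊢ —b→ u3
LTS(Q): 6 reachable states
  v0 = 0 + 0 + d.0 + (0 + 0) | c.0 + (b.d.b.0 + (c.d.0 + (0 + 0 + c.0))) ⊢ —b→ v1, —c→ v2, —c→ v3, —c→ v4, —d→ v3
  v1 = d.b.0 ⊢ —d→ v5
  v2 = (0 + 0) | 0 ⊢ (no moves)
  v3 = 0 ⊢ (no moves)
  v4 = d.0 ⊢ —d→ v3
  v5 = b.0 ⊢ —b→ v3
Run σ = ⟨a⟩ on P: start {u0}
  step 1 (a): {u1}
  ✓ P
Run σ = ⟨a⟩ on Q: start {v0}
  step 1 (a): ∅ (Q stuck)

a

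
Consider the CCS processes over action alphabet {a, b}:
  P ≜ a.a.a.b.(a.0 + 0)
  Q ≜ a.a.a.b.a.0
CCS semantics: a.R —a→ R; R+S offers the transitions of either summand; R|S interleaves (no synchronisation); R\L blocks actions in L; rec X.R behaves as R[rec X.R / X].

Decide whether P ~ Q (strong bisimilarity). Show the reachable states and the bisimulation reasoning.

Reachable graph of P (6 states):
  p0 = a.a.a.b.(a.0 + 0) :: ··a··> p1
  p1 = a.a.b.(a.0 + 0) :: ··a··> p2
  p2 = a.b.(a.0 + 0) :: ··a··> p3
  p3 = b.(a.0 + 0) :: ··b··> p4
  p4 = a.0 + 0 :: ··a··> p5
  p5 = 0 :: ·
Reachable graph of Q (6 states):
  q0 = a.a.a.b.a.0 :: ··a··> q1
  q1 = a.a.b.a.0 :: ··a··> q2
  q2 = a.b.a.0 :: ··a··> q3
  q3 = b.a.0 :: ··b··> q4
  q4 = a.0 :: ··a··> q5
  q5 = 0 :: ·
Bisimilarity quotient blocks:
  B0 = {p0, q0}
  B1 = {p1, q1}
  B2 = {p2, q2}
  B3 = {p3, q3}
  B4 = {p4, q4}
  B5 = {p5, q5}
p0 ∈ B0, q0 ∈ B0 → same block

YES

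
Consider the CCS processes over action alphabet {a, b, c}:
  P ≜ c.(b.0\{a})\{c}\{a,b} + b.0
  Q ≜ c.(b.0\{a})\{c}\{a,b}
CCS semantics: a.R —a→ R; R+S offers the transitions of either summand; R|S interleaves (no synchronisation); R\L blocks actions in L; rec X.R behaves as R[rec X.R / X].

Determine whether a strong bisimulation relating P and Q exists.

NO

Reachable graph of P (3 states):
  s0 = c.(b.0\{a})\{c}\{a,b} + b.0 has moves —b→ s1, —c→ s2
  s1 = 0 has moves ·
  s2 = (b.0\{a})\{c}\{a,b} has moves ·
Reachable graph of Q (2 states):
  t0 = c.(b.0\{a})\{c}\{a,b} has moves —c→ t1
  t1 = (b.0\{a})\{c}\{a,b} has moves ·
Partition-refinement fixed point:
  B0 = {s0}
  B1 = {s1, s2, t1}
  B2 = {t0}
s0 ∈ B0, t0 ∈ B2 → different blocks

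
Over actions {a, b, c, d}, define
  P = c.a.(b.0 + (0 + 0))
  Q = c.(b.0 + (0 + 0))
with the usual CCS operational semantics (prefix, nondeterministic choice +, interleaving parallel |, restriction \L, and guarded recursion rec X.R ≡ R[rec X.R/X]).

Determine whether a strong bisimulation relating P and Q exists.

not bisimilar

LTS(P): 4 reachable states
  s0 = c.a.(b.0 + (0 + 0)) | -c-> s1
  s1 = a.(b.0 + (0 + 0)) | -a-> s2
  s2 = b.0 + (0 + 0) | -b-> s3
  s3 = 0 | (no moves)
LTS(Q): 3 reachable states
  t0 = c.(b.0 + (0 + 0)) | -c-> t1
  t1 = b.0 + (0 + 0) | -b-> t2
  t2 = 0 | (no moves)
Partition-refinement fixed point:
  B0 = {s0}
  B1 = {s1}
  B2 = {s2, t1}
  B3 = {s3, t2}
  B4 = {t0}
s0 ∈ B0, t0 ∈ B4 → different blocks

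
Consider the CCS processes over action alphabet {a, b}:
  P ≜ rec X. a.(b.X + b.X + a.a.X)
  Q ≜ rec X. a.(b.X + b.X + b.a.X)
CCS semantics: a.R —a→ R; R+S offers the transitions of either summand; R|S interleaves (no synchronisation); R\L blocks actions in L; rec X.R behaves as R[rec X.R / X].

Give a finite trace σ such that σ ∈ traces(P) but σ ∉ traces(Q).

P's transition system — 3 states:
  m0 = rec X. a.(b.X + b.X + a.a.X) → —a→ m1
  m1 = b.(rec X. a.(b.X + b.X + a.a.X)) + b.(rec X. a.(b.X + b.X + a.a.X)) + a.a.(rec X. a.(b.X + b.X + a.a.X)) → —a→ m2, —b→ m0
  m2 = a.(rec X. a.(b.X + b.X + a.a.X)) → —a→ m0
Q's transition system — 3 states:
  n0 = rec X. a.(b.X + b.X + b.a.X) → —a→ n1
  n1 = b.(rec X. a.(b.X + b.X + b.a.X)) + b.(rec X. a.(b.X + b.X + b.a.X)) + b.a.(rec X. a.(b.X + b.X + b.a.X)) → —b→ n0, —b→ n2
  n2 = a.(rec X. a.(b.X + b.X + b.a.X)) → —a→ n0
Trace ⟨aa⟩ through P, begin at {m0}:
  [1] a ⇒ {m1}
  [2] a ⇒ {m2}
  — P admits the full trace.
Trace ⟨aa⟩ through Q, begin at {n0}:
  [1] a ⇒ {n1}
  [2] a ⇒ ∅  — Q cannot continue

aa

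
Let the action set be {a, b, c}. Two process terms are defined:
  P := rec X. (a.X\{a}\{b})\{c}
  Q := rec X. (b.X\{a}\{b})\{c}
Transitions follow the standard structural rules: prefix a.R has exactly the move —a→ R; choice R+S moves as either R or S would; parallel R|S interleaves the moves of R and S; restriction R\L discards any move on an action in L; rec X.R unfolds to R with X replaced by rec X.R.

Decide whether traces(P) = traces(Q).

Reachable graph of P (2 states):
  p0 = rec X. (a.X\{a}\{b})\{c} ⊢ -a-> p1
  p1 = (rec X. (a.X\{a}\{b})\{c})\{a}\{b}\{c} ⊢ ·
Reachable graph of Q (2 states):
  q0 = rec X. (b.X\{a}\{b})\{c} ⊢ -b-> q1
  q1 = (rec X. (b.X\{a}\{b})\{c})\{a}\{b}\{c} ⊢ ·
Trace ⟨a⟩ through P, begin at {p0}:
  after a @ step 1: {p1}
  ✓ P
Trace ⟨a⟩ through Q, begin at {q0}:
  after a @ step 1: ∅  — Q cannot continue

traces(P) ≠ traces(Q) — witness ⟨a⟩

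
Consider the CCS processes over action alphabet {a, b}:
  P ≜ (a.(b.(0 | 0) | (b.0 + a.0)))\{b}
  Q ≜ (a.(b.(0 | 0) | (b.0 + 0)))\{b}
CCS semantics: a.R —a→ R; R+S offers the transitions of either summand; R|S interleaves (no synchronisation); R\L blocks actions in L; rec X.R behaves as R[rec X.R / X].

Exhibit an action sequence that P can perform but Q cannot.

aa

LTS(P): 3 reachable states
  p0 = (a.(b.(0 | 0) | (b.0 + a.0)))\{b} → —a→ p1
  p1 = (b.(0 | 0) | (b.0 + a.0))\{b} → —a→ p2
  p2 = (b.(0 | 0) | 0)\{b} → ∅
LTS(Q): 2 reachable states
  q0 = (a.(b.(0 | 0) | (b.0 + 0)))\{b} → —a→ q1
  q1 = (b.(0 | 0) | (b.0 + 0))\{b} → ∅
Run σ = ⟨aa⟩ on P: start {p0}
  step 1 (a): {p1}
  step 2 (a): {p2}
  — P admits the full trace.
Run σ = ⟨aa⟩ on Q: start {q0}
  step 1 (a): {q1}
  step 2 (a): no successor for Q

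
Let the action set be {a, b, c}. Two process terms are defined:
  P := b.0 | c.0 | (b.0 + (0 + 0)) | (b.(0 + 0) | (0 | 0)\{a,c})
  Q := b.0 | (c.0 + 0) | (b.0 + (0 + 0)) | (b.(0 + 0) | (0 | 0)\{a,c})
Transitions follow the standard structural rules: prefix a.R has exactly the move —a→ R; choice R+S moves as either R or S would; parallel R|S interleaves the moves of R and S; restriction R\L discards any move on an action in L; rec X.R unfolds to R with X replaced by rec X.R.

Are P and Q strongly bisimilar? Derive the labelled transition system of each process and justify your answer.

P's transition system — 16 states:
  p0 = b.0 | c.0 | (b.0 + (0 + 0)) | (b.(0 + 0) | (0 | 0)\{a,c}) ⊢ —b→ p1, —b→ p2, —b→ p3, —c→ p4
  p1 = 0 | c.0 | (b.0 + (0 + 0)) | (b.(0 + 0) | (0 | 0)\{a,c}) ⊢ —b→ p5, —b→ p6, —c→ p7
  p2 = b.0 | c.0 | (b.0 + (0 + 0)) | ((0 + 0) | (0 | 0)\{a,c}) ⊢ —b→ p5, —b→ p8, —c→ p9
  p3 = b.0 | c.0 | 0 | (b.(0 + 0) | (0 | 0)\{a,c}) ⊢ —b→ p6, —b→ p8, —c→ p10
  p4 = b.0 | 0 | (b.0 + (0 + 0)) | (b.(0 + 0) | (0 | 0)\{a,c}) ⊢ —b→ p10, —b→ p7, —b→ p9
  p5 = 0 | c.0 | (b.0 + (0 + 0)) | ((0 + 0) | (0 | 0)\{a,c}) ⊢ —b→ p11, —c→ p12
  p6 = 0 | c.0 | 0 | (b.(0 + 0) | (0 | 0)\{a,c}) ⊢ —b→ p11, —c→ p13
  p7 = 0 | 0 | (b.0 + (0 + 0)) | (b.(0 + 0) | (0 | 0)\{a,c}) ⊢ —b→ p12, —b→ p13
  p8 = b.0 | c.0 | 0 | ((0 + 0) | (0 | 0)\{a,c}) ⊢ —b→ p11, —c→ p14
  p9 = b.0 | 0 | (b.0 + (0 + 0)) | ((0 + 0) | (0 | 0)\{a,c}) ⊢ —b→ p12, —b→ p14
  p10 = b.0 | 0 | 0 | (b.(0 + 0) | (0 | 0)\{a,c}) ⊢ —b→ p13, —b→ p14
  p11 = 0 | c.0 | 0 | ((0 + 0) | (0 | 0)\{a,c}) ⊢ —c→ p15
  p12 = 0 | 0 | (b.0 + (0 + 0)) | ((0 + 0) | (0 | 0)\{a,c}) ⊢ —b→ p15
  p13 = 0 | 0 | 0 | (b.(0 + 0) | (0 | 0)\{a,c}) ⊢ —b→ p15
  p14 = b.0 | 0 | 0 | ((0 + 0) | (0 | 0)\{a,c}) ⊢ —b→ p15
  p15 = 0 | 0 | 0 | ((0 + 0) | (0 | 0)\{a,c}) ⊢ ∅
Q's transition system — 16 states:
  q0 = b.0 | (c.0 + 0) | (b.0 + (0 + 0)) | (b.(0 + 0) | (0 | 0)\{a,c}) ⊢ —b→ q1, —b→ q2, —b→ q3, —c→ q4
  q1 = 0 | (c.0 + 0) | (b.0 + (0 + 0)) | (b.(0 + 0) | (0 | 0)\{a,c}) ⊢ —b→ q5, —b→ q6, —c→ q7
  q2 = b.0 | (c.0 + 0) | (b.0 + (0 + 0)) | ((0 + 0) | (0 | 0)\{a,c}) ⊢ —b→ q5, —b→ q8, —c→ q9
  q3 = b.0 | (c.0 + 0) | 0 | (b.(0 + 0) | (0 | 0)\{a,c}) ⊢ —b→ q6, —b→ q8, —c→ q10
  q4 = b.0 | 0 | (b.0 + (0 + 0)) | (b.(0 + 0) | (0 | 0)\{a,c}) ⊢ —b→ q10, —b→ q7, —b→ q9
  q5 = 0 | (c.0 + 0) | (b.0 + (0 + 0)) | ((0 + 0) | (0 | 0)\{a,c}) ⊢ —b→ q11, —c→ q12
  q6 = 0 | (c.0 + 0) | 0 | (b.(0 + 0) | (0 | 0)\{a,c}) ⊢ —b→ q11, —c→ q13
  q7 = 0 | 0 | (b.0 + (0 + 0)) | (b.(0 + 0) | (0 | 0)\{a,c}) ⊢ —b→ q12, —b→ q13
  q8 = b.0 | (c.0 + 0) | 0 | ((0 + 0) | (0 | 0)\{a,c}) ⊢ —b→ q11, —c→ q14
  q9 = b.0 | 0 | (b.0 + (0 + 0)) | ((0 + 0) | (0 | 0)\{a,c}) ⊢ —b→ q12, —b→ q14
  q10 = b.0 | 0 | 0 | (b.(0 + 0) | (0 | 0)\{a,c}) ⊢ —b→ q13, —b→ q14
  q11 = 0 | (c.0 + 0) | 0 | ((0 + 0) | (0 | 0)\{a,c}) ⊢ —c→ q15
  q12 = 0 | 0 | (b.0 + (0 + 0)) | ((0 + 0) | (0 | 0)\{a,c}) ⊢ —b→ q15
  q13 = 0 | 0 | 0 | (b.(0 + 0) | (0 | 0)\{a,c}) ⊢ —b→ q15
  q14 = b.0 | 0 | 0 | ((0 + 0) | (0 | 0)\{a,c}) ⊢ —b→ q15
  q15 = 0 | 0 | 0 | ((0 + 0) | (0 | 0)\{a,c}) ⊢ ∅
Bisimilarity quotient blocks:
  B0 = {p0, q0}
  B1 = {p1, p2, p3, q1, q2, q3}
  B2 = {p5, p6, p8, q5, q6, q8}
  B3 = {p12, p13, p14, q12, q13, q14}
  B4 = {p15, q15}
  B5 = {p11, q11}
  B6 = {p10, p7, p9, q10, q7, q9}
  B7 = {p4, q4}
p0 ∈ B0, q0 ∈ B0 → same block

bisimilar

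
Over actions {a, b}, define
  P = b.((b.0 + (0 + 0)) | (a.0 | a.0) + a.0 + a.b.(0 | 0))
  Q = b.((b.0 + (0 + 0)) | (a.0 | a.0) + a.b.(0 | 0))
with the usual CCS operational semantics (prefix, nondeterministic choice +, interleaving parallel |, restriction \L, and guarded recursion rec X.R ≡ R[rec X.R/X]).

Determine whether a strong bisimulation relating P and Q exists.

not bisimilar

Reachable graph of P (12 states):
  p0 = b.((b.0 + (0 + 0)) | (a.0 | a.0) + a.0 + a.b.(0 | 0)) → —b→ p1
  p1 = (b.0 + (0 + 0)) | (a.0 | a.0) + a.0 + a.b.(0 | 0) → —a→ p2, —a→ p3, —a→ p4, —a→ p5, —b→ p6
  p2 = (b.0 + (0 + 0)) | (0 | a.0) → —a→ p7, —b→ p8
  p3 = (b.0 + (0 + 0)) | (a.0 | 0) → —a→ p7, —b→ p9
  p4 = 0 → (no moves)
  p5 = b.(0 | 0) → —b→ p10
  p6 = 0 | (a.0 | a.0) → —a→ p8, —a→ p9
  p7 = (b.0 + (0 + 0)) | (0 | 0) → —b→ p11
  p8 = 0 | (0 | a.0) → —a→ p11
  p9 = 0 | (a.0 | 0) → —a→ p11
  p10 = 0 | 0 → (no moves)
  p11 = 0 | (0 | 0) → (no moves)
Reachable graph of Q (11 states):
  q0 = b.((b.0 + (0 + 0)) | (a.0 | a.0) + a.b.(0 | 0)) → —b→ q1
  q1 = (b.0 + (0 + 0)) | (a.0 | a.0) + a.b.(0 | 0) → —a→ q2, —a→ q3, —a→ q4, —b→ q5
  q2 = (b.0 + (0 + 0)) | (0 | a.0) → —a→ q6, —b→ q7
  q3 = (b.0 + (0 + 0)) | (a.0 | 0) → —a→ q6, —b→ q8
  q4 = b.(0 | 0) → —b→ q9
  q5 = 0 | (a.0 | a.0) → —a→ q7, —a→ q8
  q6 = (b.0 + (0 + 0)) | (0 | 0) → —b→ q10
  q7 = 0 | (0 | a.0) → —a→ q10
  q8 = 0 | (a.0 | 0) → —a→ q10
  q9 = 0 | 0 → (no moves)
  q10 = 0 | (0 | 0) → (no moves)
Bisimilarity quotient blocks:
  B0 = {p0}
  B1 = {p1}
  B2 = {p10, p11, p4, q10, q9}
  B3 = {p2, p3, q2, q3}
  B4 = {p5, p7, q4, q6}
  B5 = {p8, p9, q7, q8}
  B6 = {p6, q5}
  B7 = {q0}
  B8 = {q1}
p0 ∈ B0, q0 ∈ B7 → different blocks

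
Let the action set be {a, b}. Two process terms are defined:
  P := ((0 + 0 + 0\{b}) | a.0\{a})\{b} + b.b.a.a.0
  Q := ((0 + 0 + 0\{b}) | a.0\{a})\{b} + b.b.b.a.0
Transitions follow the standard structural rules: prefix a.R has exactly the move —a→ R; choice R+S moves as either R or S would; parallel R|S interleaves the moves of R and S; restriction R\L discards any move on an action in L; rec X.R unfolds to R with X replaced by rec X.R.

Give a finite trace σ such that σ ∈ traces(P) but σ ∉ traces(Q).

bba

P's transition system — 6 states:
  p0 = ((0 + 0 + 0\{b}) | a.0\{a})\{b} + b.b.a.a.0 ⊢ ··a··> p1, ··b··> p2
  p1 = ((0 + 0 + 0\{b}) | 0\{a})\{b} ⊢ ·
  p2 = b.a.a.0 ⊢ ··b··> p3
  p3 = a.a.0 ⊢ ··a··> p4
  p4 = a.0 ⊢ ··a··> p5
  p5 = 0 ⊢ ·
Q's transition system — 6 states:
  q0 = ((0 + 0 + 0\{b}) | a.0\{a})\{b} + b.b.b.a.0 ⊢ ··a··> q1, ··b··> q2
  q1 = ((0 + 0 + 0\{b}) | 0\{a})\{b} ⊢ ·
  q2 = b.b.a.0 ⊢ ··b··> q3
  q3 = b.a.0 ⊢ ··b··> q4
  q4 = a.0 ⊢ ··a··> q5
  q5 = 0 ⊢ ·
Executing bba from P (initial set {p0}):
  step 1 (b): {p2}
  step 2 (b): {p3}
  step 3 (a): {p4}
  P completes σ.
Executing bba from Q (initial set {q0}):
  step 1 (b): {q2}
  step 2 (b): {q3}
  step 3 (a): ∅  — Q cannot continue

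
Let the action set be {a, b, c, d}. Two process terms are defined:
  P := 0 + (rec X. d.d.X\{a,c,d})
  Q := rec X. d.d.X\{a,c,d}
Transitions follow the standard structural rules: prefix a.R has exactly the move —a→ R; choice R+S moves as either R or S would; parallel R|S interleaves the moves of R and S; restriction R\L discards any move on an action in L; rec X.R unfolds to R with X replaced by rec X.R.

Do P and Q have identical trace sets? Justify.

P's transition system — 3 states:
  u0 = 0 + (rec X. d.d.X\{a,c,d}) → =d=> u1
  u1 = d.(rec X. d.d.X\{a,c,d})\{a,c,d} → =d=> u2
  u2 = (rec X. d.d.X\{a,c,d})\{a,c,d} → ∅
Q's transition system — 3 states:
  v0 = rec X. d.d.X\{a,c,d} → =d=> v1
  v1 = d.(rec X. d.d.X\{a,c,d})\{a,c,d} → =d=> v2
  v2 = (rec X. d.d.X\{a,c,d})\{a,c,d} → ∅
Coarsest stable partition (strong bisimilarity classes):
  B0 = {u0, v0}
  B1 = {u1, v1}
  B2 = {u2, v2}
u0 ∈ B0, v0 ∈ B0 → same block
Bisimilar ⇒ trace-equivalent.

YES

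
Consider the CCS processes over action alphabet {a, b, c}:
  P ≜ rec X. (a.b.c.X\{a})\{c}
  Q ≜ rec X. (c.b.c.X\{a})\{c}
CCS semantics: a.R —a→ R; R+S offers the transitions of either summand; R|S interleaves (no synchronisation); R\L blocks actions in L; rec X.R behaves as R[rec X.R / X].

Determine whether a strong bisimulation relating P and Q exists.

not bisimilar

P's transition system — 3 states:
  u0 = rec X. (a.b.c.X\{a})\{c} ⊢ =a=> u1
  u1 = (b.c.(rec X. (a.b.c.X\{a})\{c})\{a})\{c} ⊢ =b=> u2
  u2 = (c.(rec X. (a.b.c.X\{a})\{c})\{a})\{c} ⊢ deadlocked
Q's transition system — 1 states:
  v0 = rec X. (c.b.c.X\{a})\{c} ⊢ deadlocked
Partition-refinement fixed point:
  B0 = {u0}
  B1 = {u1}
  B2 = {u2, v0}
u0 ∈ B0, v0 ∈ B2 → different blocks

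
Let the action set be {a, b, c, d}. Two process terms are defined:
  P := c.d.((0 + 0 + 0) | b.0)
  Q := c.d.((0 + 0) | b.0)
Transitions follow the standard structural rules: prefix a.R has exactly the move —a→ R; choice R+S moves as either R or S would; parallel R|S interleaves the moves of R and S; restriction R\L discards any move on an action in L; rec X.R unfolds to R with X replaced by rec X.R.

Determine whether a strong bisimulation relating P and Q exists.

Reachable graph of P (4 states):
  p0 = c.d.((0 + 0 + 0) | b.0) has moves =c=> p1
  p1 = d.((0 + 0 + 0) | b.0) has moves =d=> p2
  p2 = (0 + 0 + 0) | b.0 has moves =b=> p3
  p3 = (0 + 0 + 0) | 0 has moves ·
Reachable graph of Q (4 states):
  q0 = c.d.((0 + 0) | b.0) has moves =c=> q1
  q1 = d.((0 + 0) | b.0) has moves =d=> q2
  q2 = (0 + 0) | b.0 has moves =b=> q3
  q3 = (0 + 0) | 0 has moves ·
Coarsest stable partition (strong bisimilarity classes):
  B0 = {p0, q0}
  B1 = {p1, q1}
  B2 = {p2, q2}
  B3 = {p3, q3}
p0 ∈ B0, q0 ∈ B0 → same block

bisimilar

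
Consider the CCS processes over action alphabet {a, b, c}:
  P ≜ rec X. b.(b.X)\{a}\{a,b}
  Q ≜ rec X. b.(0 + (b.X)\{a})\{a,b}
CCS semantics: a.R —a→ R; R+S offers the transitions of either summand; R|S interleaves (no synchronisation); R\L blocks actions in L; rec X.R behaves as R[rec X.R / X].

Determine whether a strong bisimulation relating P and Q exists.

YES

P's transition system — 2 states:
  p0 = rec X. b.(b.X)\{a}\{a,b} has moves =b=> p1
  p1 = (b.(rec X. b.(b.X)\{a}\{a,b}))\{a}\{a,b} has moves ·
Q's transition system — 2 states:
  q0 = rec X. b.(0 + (b.X)\{a})\{a,b} has moves =b=> q1
  q1 = (0 + (b.(rec X. b.(0 + (b.X)\{a})\{a,b}))\{a})\{a,b} has moves ·
Bisimilarity quotient blocks:
  B0 = {p0, q0}
  B1 = {p1, q1}
p0 ∈ B0, q0 ∈ B0 → same block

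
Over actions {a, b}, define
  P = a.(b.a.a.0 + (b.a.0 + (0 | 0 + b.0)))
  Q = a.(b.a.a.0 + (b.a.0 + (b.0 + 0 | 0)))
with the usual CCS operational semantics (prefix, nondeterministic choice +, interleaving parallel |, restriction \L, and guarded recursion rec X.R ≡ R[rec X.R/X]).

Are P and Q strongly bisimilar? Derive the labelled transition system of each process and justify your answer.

YES

P's transition system — 5 states:
  u0 = a.(b.a.a.0 + (b.a.0 + (0 | 0 + b.0))) has moves —a→ u1
  u1 = b.a.a.0 + (b.a.0 + (0 | 0 + b.0)) has moves —b→ u2, —b→ u3, —b→ u4
  u2 = 0 has moves stopped
  u3 = a.0 has moves —a→ u2
  u4 = a.a.0 has moves —a→ u3
Q's transition system — 5 states:
  v0 = a.(b.a.a.0 + (b.a.0 + (b.0 + 0 | 0))) has moves —a→ v1
  v1 = b.a.a.0 + (b.a.0 + (b.0 + 0 | 0)) has moves —b→ v2, —b→ v3, —b→ v4
  v2 = 0 has moves stopped
  v3 = a.0 has moves —a→ v2
  v4 = a.a.0 has moves —a→ v3
Partition-refinement fixed point:
  B0 = {u0, v0}
  B1 = {u1, v1}
  B2 = {u3, v3}
  B3 = {u2, v2}
  B4 = {u4, v4}
u0 ∈ B0, v0 ∈ B0 → same block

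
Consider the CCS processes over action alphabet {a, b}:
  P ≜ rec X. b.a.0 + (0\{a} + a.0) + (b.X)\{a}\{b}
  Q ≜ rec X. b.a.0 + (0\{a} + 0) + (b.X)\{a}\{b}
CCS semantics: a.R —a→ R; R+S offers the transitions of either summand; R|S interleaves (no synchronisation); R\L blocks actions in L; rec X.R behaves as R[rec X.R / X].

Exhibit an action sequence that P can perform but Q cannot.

Reachable graph of P (3 states):
  s0 = rec X. b.a.0 + (0\{a} + a.0) + (b.X)\{a}\{b} | -a-> s1, -b-> s2
  s1 = 0 | ·
  s2 = a.0 | -a-> s1
Reachable graph of Q (3 states):
  t0 = rec X. b.a.0 + (0\{a} + 0) + (b.X)\{a}\{b} | -b-> t1
  t1 = a.0 | -a-> t2
  t2 = 0 | ·
Executing a from P (initial set {s0}):
  after a @ step 1: {s1}
  — P admits the full trace.
Executing a from Q (initial set {t0}):
  after a @ step 1: ∅  — Q cannot continue

a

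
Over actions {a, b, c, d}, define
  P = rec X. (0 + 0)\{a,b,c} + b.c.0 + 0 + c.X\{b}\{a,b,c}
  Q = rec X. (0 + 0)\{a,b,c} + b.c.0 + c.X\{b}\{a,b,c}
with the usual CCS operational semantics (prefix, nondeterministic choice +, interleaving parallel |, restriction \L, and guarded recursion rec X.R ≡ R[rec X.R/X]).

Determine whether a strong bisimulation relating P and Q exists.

P ~ Q

Reachable graph of P (4 states):
  p0 = rec X. (0 + 0)\{a,b,c} + b.c.0 + 0 + c.X\{b}\{a,b,c} :: -b-> p1, -c-> p2
  p1 = c.0 :: -c-> p3
  p2 = (rec X. (0 + 0)\{a,b,c} + b.c.0 + 0 + c.X\{b}\{a,b,c})\{b}\{a,b,c} :: deadlocked
  p3 = 0 :: deadlocked
Reachable graph of Q (4 states):
  q0 = rec X. (0 + 0)\{a,b,c} + b.c.0 + c.X\{b}\{a,b,c} :: -b-> q1, -c-> q2
  q1 = c.0 :: -c-> q3
  q2 = (rec X. (0 + 0)\{a,b,c} + b.c.0 + c.X\{b}\{a,b,c})\{b}\{a,b,c} :: deadlocked
  q3 = 0 :: deadlocked
Coarsest stable partition (strong bisimilarity classes):
  B0 = {p0, q0}
  B1 = {p2, p3, q2, q3}
  B2 = {p1, q1}
p0 ∈ B0, q0 ∈ B0 → same block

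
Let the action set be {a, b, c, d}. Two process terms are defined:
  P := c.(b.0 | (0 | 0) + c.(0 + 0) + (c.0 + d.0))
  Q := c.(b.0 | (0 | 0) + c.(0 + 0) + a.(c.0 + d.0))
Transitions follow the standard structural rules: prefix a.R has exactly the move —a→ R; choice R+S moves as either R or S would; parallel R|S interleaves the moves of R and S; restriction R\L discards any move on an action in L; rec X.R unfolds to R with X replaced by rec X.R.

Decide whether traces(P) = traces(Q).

traces(P) ≠ traces(Q) — witness ⟨cd⟩

P's transition system — 5 states:
  s0 = c.(b.0 | (0 | 0) + c.(0 + 0) + (c.0 + d.0)) has moves ··c··> s1
  s1 = b.0 | (0 | 0) + c.(0 + 0) + (c.0 + d.0) has moves ··b··> s2, ··c··> s3, ··c··> s4, ··d··> s3
  s2 = 0 | (0 | 0) has moves (no moves)
  s3 = 0 has moves (no moves)
  s4 = 0 + 0 has moves (no moves)
Q's transition system — 6 states:
  t0 = c.(b.0 | (0 | 0) + c.(0 + 0) + a.(c.0 + d.0)) has moves ··c··> t1
  t1 = b.0 | (0 | 0) + c.(0 + 0) + a.(c.0 + d.0) has moves ··a··> t2, ··b··> t3, ··c··> t4
  t2 = c.0 + d.0 has moves ··c··> t5, ··d··> t5
  t3 = 0 | (0 | 0) has moves (no moves)
  t4 = 0 + 0 has moves (no moves)
  t5 = 0 has moves (no moves)
Run σ = ⟨cd⟩ on P: start {s0}
  after c @ step 1: {s1}
  after d @ step 2: {s3}
  ✓ P
Run σ = ⟨cd⟩ on Q: start {t0}
  after c @ step 1: {t1}
  after d @ step 2: ∅  — Q cannot continue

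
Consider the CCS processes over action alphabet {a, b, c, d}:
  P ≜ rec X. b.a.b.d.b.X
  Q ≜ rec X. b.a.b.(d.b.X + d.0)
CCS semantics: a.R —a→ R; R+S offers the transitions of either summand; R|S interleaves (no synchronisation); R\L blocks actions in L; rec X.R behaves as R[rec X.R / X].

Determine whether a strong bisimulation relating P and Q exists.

Reachable graph of P (5 states):
  p0 = rec X. b.a.b.d.b.X ⊢ =b=> p1
  p1 = a.b.d.b.(rec X. b.a.b.d.b.X) ⊢ =a=> p2
  p2 = b.d.b.(rec X. b.a.b.d.b.X) ⊢ =b=> p3
  p3 = d.b.(rec X. b.a.b.d.b.X) ⊢ =d=> p4
  p4 = b.(rec X. b.a.b.d.b.X) ⊢ =b=> p0
Reachable graph of Q (6 states):
  q0 = rec X. b.a.b.(d.b.X + d.0) ⊢ =b=> q1
  q1 = a.b.(d.b.(rec X. b.a.b.(d.b.X + d.0)) + d.0) ⊢ =a=> q2
  q2 = b.(d.b.(rec X. b.a.b.(d.b.X + d.0)) + d.0) ⊢ =b=> q3
  q3 = d.b.(rec X. b.a.b.(d.b.X + d.0)) + d.0 ⊢ =d=> q4, =d=> q5
  q4 = 0 ⊢ (no moves)
  q5 = b.(rec X. b.a.b.(d.b.X + d.0)) ⊢ =b=> q0
Partition-refinement fixed point:
  B0 = {p0}
  B1 = {p1}
  B2 = {p2}
  B3 = {p3}
  B4 = {p4}
  B5 = {q0}
  B6 = {q1}
  B7 = {q2}
  B8 = {q3}
  B9 = {q5}
  B10 = {q4}
p0 ∈ B0, q0 ∈ B5 → different blocks

P ≁ Q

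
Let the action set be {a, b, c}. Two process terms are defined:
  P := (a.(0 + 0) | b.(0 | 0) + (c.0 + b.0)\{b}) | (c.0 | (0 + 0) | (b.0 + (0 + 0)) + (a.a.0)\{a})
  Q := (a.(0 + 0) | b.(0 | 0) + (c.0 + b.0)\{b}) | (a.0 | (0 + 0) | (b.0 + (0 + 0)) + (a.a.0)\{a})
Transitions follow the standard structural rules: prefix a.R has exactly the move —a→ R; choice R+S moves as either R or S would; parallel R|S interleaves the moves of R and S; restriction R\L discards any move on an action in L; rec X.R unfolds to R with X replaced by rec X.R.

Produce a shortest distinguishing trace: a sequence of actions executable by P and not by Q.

LTS(P): 20 reachable states
  m0 = (a.(0 + 0) | b.(0 | 0) + (c.0 + b.0)\{b}) | (c.0 | (0 + 0) | (b.0 + (0 + 0)) + (a.a.0)\{a}) has moves =a=> m1, =b=> m2, =b=> m3, =c=> m4, =c=> m5
  m1 = (0 + 0) | b.(0 | 0) | (c.0 | (0 + 0) | (b.0 + (0 + 0)) + (a.a.0)\{a}) has moves =b=> m6, =b=> m7, =c=> m8
  m2 = (a.(0 + 0) | b.(0 | 0) + (c.0 + b.0)\{b}) | (c.0 | (0 + 0) | 0) has moves =a=> m7, =b=> m9, =c=> m10, =c=> m11
  m3 = a.(0 + 0) | (0 | 0) | (c.0 | (0 + 0) | (b.0 + (0 + 0)) + (a.a.0)\{a}) has moves =a=> m6, =b=> m9, =c=> m12
  m4 = (a.(0 + 0) | b.(0 | 0) + (c.0 + b.0)\{b}) | (0 | (0 + 0) | (b.0 + (0 + 0))) has moves =a=> m8, =b=> m10, =b=> m12, =c=> m13
  m5 = 0\{b} | (c.0 | (0 + 0) | (b.0 + (0 + 0)) + (a.a.0)\{a}) has moves =b=> m11, =c=> m13
  m6 = (0 + 0) | (0 | 0) | (c.0 | (0 + 0) | (b.0 + (0 + 0)) + (a.a.0)\{a}) has moves =b=> m14, =c=> m15
  m7 = (0 + 0) | b.(0 | 0) | (c.0 | (0 + 0) | 0) has moves =b=> m14, =c=> m16
  m8 = (0 + 0) | b.(0 | 0) | (0 | (0 + 0) | (b.0 + (0 + 0))) has moves =b=> m15, =b=> m16
  m9 = a.(0 + 0) | (0 | 0) | (c.0 | (0 + 0) | 0) has moves =a=> m14, =c=> m17
  m10 = (a.(0 + 0) | b.(0 | 0) + (c.0 + b.0)\{b}) | (0 | (0 + 0) | 0) has moves =a=> m16, =b=> m17, =c=> m18
  m11 = 0\{b} | (c.0 | (0 + 0) | 0) has moves =c=> m18
  m12 = a.(0 + 0) | (0 | 0) | (0 | (0 + 0) | (b.0 + (0 + 0))) has moves =a=> m15, =b=> m17
  m13 = 0\{b} | (0 | (0 + 0) | (b.0 + (0 + 0))) has moves =b=> m18
  m14 = (0 + 0) | (0 | 0) | (c.0 | (0 + 0) | 0) has moves =c=> m19
  m15 = (0 + 0) | (0 | 0) | (0 | (0 + 0) | (b.0 + (0 + 0))) has moves =b=> m19
  m16 = (0 + 0) | b.(0 | 0) | (0 | (0 + 0) | 0) has moves =b=> m19
  m17 = a.(0 + 0) | (0 | 0) | (0 | (0 + 0) | 0) has moves =a=> m19
  m18 = 0\{b} | (0 | (0 + 0) | 0) has moves deadlocked
  m19 = (0 + 0) | (0 | 0) | (0 | (0 + 0) | 0) has moves deadlocked
LTS(Q): 20 reachable states
  n0 = (a.(0 + 0) | b.(0 | 0) + (c.0 + b.0)\{b}) | (a.0 | (0 + 0) | (b.0 + (0 + 0)) + (a.a.0)\{a}) has moves =a=> n1, =a=> n2, =b=> n3, =b=> n4, =c=> n5
  n1 = (0 + 0) | b.(0 | 0) | (a.0 | (0 + 0) | (b.0 + (0 + 0)) + (a.a.0)\{a}) has moves =a=> n6, =b=> n7, =b=> n8
  n2 = (a.(0 + 0) | b.(0 | 0) + (c.0 + b.0)\{b}) | (0 | (0 + 0) | (b.0 + (0 + 0))) has moves =a=> n6, =b=> n10, =b=> n9, =c=> n11
  n3 = (a.(0 + 0) | b.(0 | 0) + (c.0 + b.0)\{b}) | (a.0 | (0 + 0) | 0) has moves =a=> n8, =a=> n9, =b=> n12, =c=> n13
  n4 = a.(0 + 0) | (0 | 0) | (a.0 | (0 + 0) | (b.0 + (0 + 0)) + (a.a.0)\{a}) has moves =a=> n10, =a=> n7, =b=> n12
  n5 = 0\{b} | (a.0 | (0 + 0) | (b.0 + (0 + 0)) + (a.a.0)\{a}) has moves =a=> n11, =b=> n13
  n6 = (0 + 0) | b.(0 | 0) | (0 | (0 + 0) | (b.0 + (0 + 0))) has moves =b=> n14, =b=> n15
  n7 = (0 + 0) | (0 | 0) | (a.0 | (0 + 0) | (b.0 + (0 + 0)) + (a.a.0)\{a}) has moves =a=> n14, =b=> n16
  n8 = (0 + 0) | b.(0 | 0) | (a.0 | (0 + 0) | 0) has moves =a=> n15, =b=> n16
  n9 = (a.(0 + 0) | b.(0 | 0) + (c.0 + b.0)\{b}) | (0 | (0 + 0) | 0) has moves =a=> n15, =b=> n17, =c=> n18
  n10 = a.(0 + 0) | (0 | 0) | (0 | (0 + 0) | (b.0 + (0 + 0))) has moves =a=> n14, =b=> n17
  n11 = 0\{b} | (0 | (0 + 0) | (b.0 + (0 + 0))) has moves =b=> n18
  n12 = a.(0 + 0) | (0 | 0) | (a.0 | (0 + 0) | 0) has moves =a=> n16, =a=> n17
  n13 = 0\{b} | (a.0 | (0 + 0) | 0) has moves =a=> n18
  n14 = (0 + 0) | (0 | 0) | (0 | (0 + 0) | (b.0 + (0 + 0))) has moves =b=> n19
  n15 = (0 + 0) | b.(0 | 0) | (0 | (0 + 0) | 0) has moves =b=> n19
  n16 = (0 + 0) | (0 | 0) | (a.0 | (0 + 0) | 0) has moves =a=> n19
  n17 = a.(0 + 0) | (0 | 0) | (0 | (0 + 0) | 0) has moves =a=> n19
  n18 = 0\{b} | (0 | (0 + 0) | 0) has moves deadlocked
  n19 = (0 + 0) | (0 | 0) | (0 | (0 + 0) | 0) has moves deadlocked
Executing cc from P (initial set {m0}):
  step 1 (c): {m4, m5}
  step 2 (c): {m13}
  ✓ P
Executing cc from Q (initial set {n0}):
  step 1 (c): {n5}
  step 2 (c): ∅ (Q stuck)

cc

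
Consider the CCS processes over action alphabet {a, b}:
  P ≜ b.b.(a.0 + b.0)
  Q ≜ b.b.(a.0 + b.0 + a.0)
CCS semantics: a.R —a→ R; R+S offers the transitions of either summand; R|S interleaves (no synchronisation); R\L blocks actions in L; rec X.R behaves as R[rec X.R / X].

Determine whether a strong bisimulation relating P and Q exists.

P ~ Q

Reachable graph of P (4 states):
  u0 = b.b.(a.0 + b.0) ⊢ —b→ u1
  u1 = b.(a.0 + b.0) ⊢ —b→ u2
  u2 = a.0 + b.0 ⊢ —a→ u3, —b→ u3
  u3 = 0 ⊢ ·
Reachable graph of Q (4 states):
  v0 = b.b.(a.0 + b.0 + a.0) ⊢ —b→ v1
  v1 = b.(a.0 + b.0 + a.0) ⊢ —b→ v2
  v2 = a.0 + b.0 + a.0 ⊢ —a→ v3, —b→ v3
  v3 = 0 ⊢ ·
Partition-refinement fixed point:
  B0 = {u0, v0}
  B1 = {u1, v1}
  B2 = {u2, v2}
  B3 = {u3, v3}
u0 ∈ B0, v0 ∈ B0 → same block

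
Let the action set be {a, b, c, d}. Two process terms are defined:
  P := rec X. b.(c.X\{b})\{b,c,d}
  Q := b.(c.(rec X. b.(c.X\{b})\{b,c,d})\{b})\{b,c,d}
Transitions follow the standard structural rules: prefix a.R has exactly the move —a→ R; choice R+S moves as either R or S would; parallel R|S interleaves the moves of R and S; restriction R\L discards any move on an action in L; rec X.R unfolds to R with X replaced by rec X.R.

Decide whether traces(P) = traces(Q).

P's transition system — 2 states:
  m0 = rec X. b.(c.X\{b})\{b,c,d} ⊢ —b→ m1
  m1 = (c.(rec X. b.(c.X\{b})\{b,c,d})\{b})\{b,c,d} ⊢ (no moves)
Q's transition system — 2 states:
  n0 = b.(c.(rec X. b.(c.X\{b})\{b,c,d})\{b})\{b,c,d} ⊢ —b→ n1
  n1 = (c.(rec X. b.(c.X\{b})\{b,c,d})\{b})\{b,c,d} ⊢ (no moves)
Partition-refinement fixed point:
  B0 = {m0, n0}
  B1 = {m1, n1}
m0 ∈ B0, n0 ∈ B0 → same block
Bisimilar ⇒ trace-equivalent.

YES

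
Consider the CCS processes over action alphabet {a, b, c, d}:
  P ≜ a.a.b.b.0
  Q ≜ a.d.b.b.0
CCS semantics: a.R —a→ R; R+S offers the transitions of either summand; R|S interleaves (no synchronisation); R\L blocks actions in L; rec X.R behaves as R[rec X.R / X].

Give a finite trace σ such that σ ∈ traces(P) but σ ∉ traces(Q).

LTS(P): 5 reachable states
  m0 = a.a.b.b.0 → --a--▸ m1
  m1 = a.b.b.0 → --a--▸ m2
  m2 = b.b.0 → --b--▸ m3
  m3 = b.0 → --b--▸ m4
  m4 = 0 → stopped
LTS(Q): 5 reachable states
  n0 = a.d.b.b.0 → --a--▸ n1
  n1 = d.b.b.0 → --d--▸ n2
  n2 = b.b.0 → --b--▸ n3
  n3 = b.0 → --b--▸ n4
  n4 = 0 → stopped
Run σ = ⟨aa⟩ on P: start {m0}
  [1] a ⇒ {m1}
  [2] a ⇒ {m2}
  P completes σ.
Run σ = ⟨aa⟩ on Q: start {n0}
  [1] a ⇒ {n1}
  [2] a ⇒ ∅  — Q cannot continue

aa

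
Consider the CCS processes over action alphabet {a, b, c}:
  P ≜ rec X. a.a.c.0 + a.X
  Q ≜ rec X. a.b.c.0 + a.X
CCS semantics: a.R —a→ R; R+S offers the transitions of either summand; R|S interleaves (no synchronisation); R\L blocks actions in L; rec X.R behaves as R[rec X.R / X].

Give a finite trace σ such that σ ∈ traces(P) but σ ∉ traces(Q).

aac

LTS(P): 4 reachable states
  p0 = rec X. a.a.c.0 + a.X → --a--▸ p0, --a--▸ p1
  p1 = a.c.0 → --a--▸ p2
  p2 = c.0 → --c--▸ p3
  p3 = 0 → ·
LTS(Q): 4 reachable states
  q0 = rec X. a.b.c.0 + a.X → --a--▸ q0, --a--▸ q1
  q1 = b.c.0 → --b--▸ q2
  q2 = c.0 → --c--▸ q3
  q3 = 0 → ·
Trace ⟨aac⟩ through P, begin at {p0}:
  step 1 (a): {p0, p1}
  step 2 (a): {p0, p1, p2}
  step 3 (c): {p3}
  ✓ P
Trace ⟨aac⟩ through Q, begin at {q0}:
  step 1 (a): {q0, q1}
  step 2 (a): {q0, q1}
  step 3 (c): no successor for Q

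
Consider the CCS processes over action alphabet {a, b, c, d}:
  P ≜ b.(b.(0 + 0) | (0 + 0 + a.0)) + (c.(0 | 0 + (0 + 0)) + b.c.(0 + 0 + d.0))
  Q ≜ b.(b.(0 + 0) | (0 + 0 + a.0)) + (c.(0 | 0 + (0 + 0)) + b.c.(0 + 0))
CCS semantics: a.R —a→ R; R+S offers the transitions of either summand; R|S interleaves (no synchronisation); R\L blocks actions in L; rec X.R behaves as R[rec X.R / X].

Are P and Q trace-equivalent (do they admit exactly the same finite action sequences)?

trace-distinct — witness ⟨bcd⟩

P's transition system — 9 states:
  s0 = b.(b.(0 + 0) | (0 + 0 + a.0)) + (c.(0 | 0 + (0 + 0)) + b.c.(0 + 0 + d.0)) | --b--▸ s1, --b--▸ s2, --c--▸ s3
  s1 = b.(0 + 0) | (0 + 0 + a.0) | --a--▸ s4, --b--▸ s5
  s2 = c.(0 + 0 + d.0) | --c--▸ s6
  s3 = 0 | 0 + (0 + 0) | stopped
  s4 = b.(0 + 0) | 0 | --b--▸ s7
  s5 = (0 + 0) | (0 + 0 + a.0) | --a--▸ s7
  s6 = 0 + 0 + d.0 | --d--▸ s8
  s7 = (0 + 0) | 0 | stopped
  s8 = 0 | stopped
Q's transition system — 8 states:
  t0 = b.(b.(0 + 0) | (0 + 0 + a.0)) + (c.(0 | 0 + (0 + 0)) + b.c.(0 + 0)) | --b--▸ t1, --b--▸ t2, --c--▸ t3
  t1 = b.(0 + 0) | (0 + 0 + a.0) | --a--▸ t4, --b--▸ t5
  t2 = c.(0 + 0) | --c--▸ t6
  t3 = 0 | 0 + (0 + 0) | stopped
  t4 = b.(0 + 0) | 0 | --b--▸ t7
  t5 = (0 + 0) | (0 + 0 + a.0) | --a--▸ t7
  t6 = 0 + 0 | stopped
  t7 = (0 + 0) | 0 | stopped
Trace ⟨bcd⟩ through P, begin at {s0}:
  step 1 (b): {s1, s2}
  step 2 (c): {s6}
  step 3 (d): {s8}
  — P admits the full trace.
Trace ⟨bcd⟩ through Q, begin at {t0}:
  step 1 (b): {t1, t2}
  step 2 (c): {t6}
  step 3 (d): ∅ (Q stuck)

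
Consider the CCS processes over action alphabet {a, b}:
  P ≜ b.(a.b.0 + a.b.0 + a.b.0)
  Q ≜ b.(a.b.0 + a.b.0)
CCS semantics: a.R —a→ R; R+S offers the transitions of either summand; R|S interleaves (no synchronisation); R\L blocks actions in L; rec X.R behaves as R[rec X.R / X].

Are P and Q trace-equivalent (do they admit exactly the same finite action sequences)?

Reachable graph of P (4 states):
  p0 = b.(a.b.0 + a.b.0 + a.b.0) :: --b--▸ p1
  p1 = a.b.0 + a.b.0 + a.b.0 :: --a--▸ p2
  p2 = b.0 :: --b--▸ p3
  p3 = 0 :: ∅
Reachable graph of Q (4 states):
  q0 = b.(a.b.0 + a.b.0) :: --b--▸ q1
  q1 = a.b.0 + a.b.0 :: --a--▸ q2
  q2 = b.0 :: --b--▸ q3
  q3 = 0 :: ∅
Partition-refinement fixed point:
  B0 = {p0, q0}
  B1 = {p1, q1}
  B2 = {p2, q2}
  B3 = {p3, q3}
p0 ∈ B0, q0 ∈ B0 → same block
Bisimilar ⇒ trace-equivalent.

YES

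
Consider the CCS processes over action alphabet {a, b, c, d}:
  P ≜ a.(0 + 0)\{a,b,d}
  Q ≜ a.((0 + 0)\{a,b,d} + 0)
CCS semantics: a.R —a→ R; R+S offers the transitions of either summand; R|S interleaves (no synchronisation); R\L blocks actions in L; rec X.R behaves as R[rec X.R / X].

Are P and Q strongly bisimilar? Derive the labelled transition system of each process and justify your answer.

LTS(P): 2 reachable states
  m0 = a.(0 + 0)\{a,b,d} has moves —a→ m1
  m1 = (0 + 0)\{a,b,d} has moves stopped
LTS(Q): 2 reachable states
  n0 = a.((0 + 0)\{a,b,d} + 0) has moves —a→ n1
  n1 = (0 + 0)\{a,b,d} + 0 has moves stopped
Partition-refinement fixed point:
  B0 = {m0, n0}
  B1 = {m1, n1}
m0 ∈ B0, n0 ∈ B0 → same block

P ~ Q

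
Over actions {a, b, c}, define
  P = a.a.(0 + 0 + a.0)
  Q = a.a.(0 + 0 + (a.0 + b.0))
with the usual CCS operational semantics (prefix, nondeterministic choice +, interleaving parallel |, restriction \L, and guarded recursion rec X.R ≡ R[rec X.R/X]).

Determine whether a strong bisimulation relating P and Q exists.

P's transition system — 4 states:
  u0 = a.a.(0 + 0 + a.0) → =a=> u1
  u1 = a.(0 + 0 + a.0) → =a=> u2
  u2 = 0 + 0 + a.0 → =a=> u3
  u3 = 0 → ∅
Q's transition system — 4 states:
  v0 = a.a.(0 + 0 + (a.0 + b.0)) → =a=> v1
  v1 = a.(0 + 0 + (a.0 + b.0)) → =a=> v2
  v2 = 0 + 0 + (a.0 + b.0) → =a=> v3, =b=> v3
  v3 = 0 → ∅
Coarsest stable partition (strong bisimilarity classes):
  B0 = {u0}
  B1 = {u1}
  B2 = {u2}
  B3 = {u3, v3}
  B4 = {v0}
  B5 = {v1}
  B6 = {v2}
u0 ∈ B0, v0 ∈ B4 → different blocks

NO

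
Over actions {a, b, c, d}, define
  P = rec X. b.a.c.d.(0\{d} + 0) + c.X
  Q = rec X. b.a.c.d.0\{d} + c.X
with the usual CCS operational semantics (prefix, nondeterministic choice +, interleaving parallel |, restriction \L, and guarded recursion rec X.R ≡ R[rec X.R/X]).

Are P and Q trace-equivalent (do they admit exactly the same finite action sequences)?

trace-equivalent

LTS(P): 5 reachable states
  s0 = rec X. b.a.c.d.(0\{d} + 0) + c.X ⊢ --b--▸ s1, --c--▸ s0
  s1 = a.c.d.(0\{d} + 0) ⊢ --a--▸ s2
  s2 = c.d.(0\{d} + 0) ⊢ --c--▸ s3
  s3 = d.(0\{d} + 0) ⊢ --d--▸ s4
  s4 = 0\{d} + 0 ⊢ (no moves)
LTS(Q): 5 reachable states
  t0 = rec X. b.a.c.d.0\{d} + c.X ⊢ --b--▸ t1, --c--▸ t0
  t1 = a.c.d.0\{d} ⊢ --a--▸ t2
  t2 = c.d.0\{d} ⊢ --c--▸ t3
  t3 = d.0\{d} ⊢ --d--▸ t4
  t4 = 0\{d} ⊢ (no moves)
Coarsest stable partition (strong bisimilarity classes):
  B0 = {s0, t0}
  B1 = {s1, t1}
  B2 = {s2, t2}
  B3 = {s3, t3}
  B4 = {s4, t4}
s0 ∈ B0, t0 ∈ B0 → same block
Bisimilar ⇒ trace-equivalent.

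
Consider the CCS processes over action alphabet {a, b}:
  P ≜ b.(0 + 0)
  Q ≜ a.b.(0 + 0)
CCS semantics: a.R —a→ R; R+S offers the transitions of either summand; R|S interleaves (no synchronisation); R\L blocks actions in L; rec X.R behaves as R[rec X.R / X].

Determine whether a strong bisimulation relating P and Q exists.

NO

Reachable graph of P (2 states):
  u0 = b.(0 + 0) :: =b=> u1
  u1 = 0 + 0 :: (no moves)
Reachable graph of Q (3 states):
  v0 = a.b.(0 + 0) :: =a=> v1
  v1 = b.(0 + 0) :: =b=> v2
  v2 = 0 + 0 :: (no moves)
Bisimilarity quotient blocks:
  B0 = {u0, v1}
  B1 = {u1, v2}
  B2 = {v0}
u0 ∈ B0, v0 ∈ B2 → different blocks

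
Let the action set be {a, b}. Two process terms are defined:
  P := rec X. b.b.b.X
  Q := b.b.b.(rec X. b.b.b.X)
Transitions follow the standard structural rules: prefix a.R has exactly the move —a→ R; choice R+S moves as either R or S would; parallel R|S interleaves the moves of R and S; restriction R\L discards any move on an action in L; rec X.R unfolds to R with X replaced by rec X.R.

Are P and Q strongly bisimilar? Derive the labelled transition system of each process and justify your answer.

P's transition system — 3 states:
  s0 = rec X. b.b.b.X :: --b--▸ s1
  s1 = b.b.(rec X. b.b.b.X) :: --b--▸ s2
  s2 = b.(rec X. b.b.b.X) :: --b--▸ s0
Q's transition system — 4 states:
  t0 = b.b.b.(rec X. b.b.b.X) :: --b--▸ t1
  t1 = b.b.(rec X. b.b.b.X) :: --b--▸ t2
  t2 = b.(rec X. b.b.b.X) :: --b--▸ t3
  t3 = rec X. b.b.b.X :: --b--▸ t1
Coarsest stable partition (strong bisimilarity classes):
  B0 = {s0, s1, s2, t0, t1, t2, t3}
s0 ∈ B0, t0 ∈ B0 → same block

bisimilar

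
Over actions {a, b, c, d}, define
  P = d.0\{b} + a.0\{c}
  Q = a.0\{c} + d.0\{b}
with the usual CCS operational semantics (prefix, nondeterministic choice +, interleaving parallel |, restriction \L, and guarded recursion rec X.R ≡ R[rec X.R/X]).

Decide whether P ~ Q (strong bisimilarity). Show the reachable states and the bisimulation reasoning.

bisimilar

Reachable graph of P (3 states):
  s0 = d.0\{b} + a.0\{c} :: ··a··> s1, ··d··> s2
  s1 = 0\{c} :: deadlocked
  s2 = 0\{b} :: deadlocked
Reachable graph of Q (3 states):
  t0 = a.0\{c} + d.0\{b} :: ··a··> t1, ··d··> t2
  t1 = 0\{c} :: deadlocked
  t2 = 0\{b} :: deadlocked
Coarsest stable partition (strong bisimilarity classes):
  B0 = {s0, t0}
  B1 = {s1, s2, t1, t2}
s0 ∈ B0, t0 ∈ B0 → same block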